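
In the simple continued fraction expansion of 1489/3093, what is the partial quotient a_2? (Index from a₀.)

12

1489 = 0·3093 + 1489   →  a_0 = 0
3093 = 2·1489 + 115   →  a_1 = 2
1489 = 12·115 + 109   →  a_2 = 12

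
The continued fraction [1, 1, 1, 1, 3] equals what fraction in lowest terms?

18/11

Using pₖ = aₖpₖ₋₁ + pₖ₋₂ and qₖ = aₖqₖ₋₁ + qₖ₋₂:
  k=0: a=1, p=1, q=1
  k=1: a=1, p=2, q=1
  k=2: a=1, p=3, q=2
  k=3: a=1, p=5, q=3
  k=4: a=3, p=18, q=11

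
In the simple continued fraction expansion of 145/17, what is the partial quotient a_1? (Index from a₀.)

145 = 8·17 + 9   →  a_0 = 8
17 = 1·9 + 8   →  a_1 = 1

1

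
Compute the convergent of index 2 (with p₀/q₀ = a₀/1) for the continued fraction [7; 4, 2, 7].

65/9

Using pₖ = aₖpₖ₋₁ + pₖ₋₂, qₖ = aₖqₖ₋₁ + qₖ₋₂ (with p₋₁=1, p₋₂=0, q₋₁=0, q₋₂=1):
  k=0: a=7, p=7, q=1
  k=1: a=4, p=29, q=4
  k=2: a=2, p=65, q=9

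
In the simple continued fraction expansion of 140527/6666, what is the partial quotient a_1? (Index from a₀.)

12

140527 = 21·6666 + 541   →  a_0 = 21
6666 = 12·541 + 174   →  a_1 = 12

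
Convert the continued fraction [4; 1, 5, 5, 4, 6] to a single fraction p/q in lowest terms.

3924/811

Using pₖ = aₖpₖ₋₁ + pₖ₋₂ and qₖ = aₖqₖ₋₁ + qₖ₋₂:
  k=0: a=4, p=4, q=1
  k=1: a=1, p=5, q=1
  k=2: a=5, p=29, q=6
  k=3: a=5, p=150, q=31
  k=4: a=4, p=629, q=130
  k=5: a=6, p=3924, q=811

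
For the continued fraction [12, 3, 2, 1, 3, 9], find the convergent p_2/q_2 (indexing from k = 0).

Using pₖ = aₖpₖ₋₁ + pₖ₋₂, qₖ = aₖqₖ₋₁ + qₖ₋₂ (with p₋₁=1, p₋₂=0, q₋₁=0, q₋₂=1):
  k=0: a=12, p=12, q=1
  k=1: a=3, p=37, q=3
  k=2: a=2, p=86, q=7

86/7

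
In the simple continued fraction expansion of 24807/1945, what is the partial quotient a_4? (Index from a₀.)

24807 = 12·1945 + 1467   →  a_0 = 12
1945 = 1·1467 + 478   →  a_1 = 1
1467 = 3·478 + 33   →  a_2 = 3
478 = 14·33 + 16   →  a_3 = 14
33 = 2·16 + 1   →  a_4 = 2

2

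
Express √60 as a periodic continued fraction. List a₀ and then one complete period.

a₀ = ⌊√60⌋ = 7.
With m₀=0, d₀=1 and mₖ₊₁ = dₖaₖ − mₖ, dₖ₊₁ = (n − mₖ₊₁²)/dₖ, aₖ₊₁ = ⌊(a₀+mₖ₊₁)/dₖ₊₁⌋:
  k=1: m=7, d=11, a=1
  k=2: m=4, d=4, a=2
  k=3: m=4, d=11, a=1
  k=4: m=7, d=1, a=14
d=1 and a=2a₀=14 at k=4, so the next step gives (m, d) = (7, 11) again — its k=1 value — and the period has length 4.

[7; 1, 2, 1, 14]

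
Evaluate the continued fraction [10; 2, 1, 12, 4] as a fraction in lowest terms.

1603/155

Using pₖ = aₖpₖ₋₁ + pₖ₋₂ and qₖ = aₖqₖ₋₁ + qₖ₋₂:
  k=0: a=10, p=10, q=1
  k=1: a=2, p=21, q=2
  k=2: a=1, p=31, q=3
  k=3: a=12, p=393, q=38
  k=4: a=4, p=1603, q=155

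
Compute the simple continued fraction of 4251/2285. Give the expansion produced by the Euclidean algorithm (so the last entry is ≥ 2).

4251 = 1*2285 + 1966
2285 = 1*1966 + 319
1966 = 6*319 + 52
319 = 6*52 + 7
52 = 7*7 + 3
7 = 2*3 + 1
3 = 3*1 + 0  (stop)
So 4251/2285 = [1; 1, 6, 6, 7, 2, 3].

[1; 1, 6, 6, 7, 2, 3]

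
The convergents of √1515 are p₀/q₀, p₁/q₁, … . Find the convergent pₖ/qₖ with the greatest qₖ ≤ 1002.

√1515 = [38; 1, 11, 1, 76, …] (period length 4).
Convergents:
  p_0/q_0 = 38/1
  p_1/q_1 = 39/1
  p_2/q_2 = 467/12
  p_3/q_3 = 506/13
  p_4/q_4 = 38923/1000
  p_5/q_5 = 39429/1013
q_4 = 1000 ≤ 1002 < 1013 = q_5, so the answer is 38923/1000.

38923/1000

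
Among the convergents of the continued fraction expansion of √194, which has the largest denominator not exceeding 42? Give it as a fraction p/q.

√194 = [13; 1, 12, 1, 26, …] (period length 4).
Convergents:
  p_0/q_0 = 13/1
  p_1/q_1 = 14/1
  p_2/q_2 = 181/13
  p_3/q_3 = 195/14
  p_4/q_4 = 5251/377
q_3 = 14 ≤ 42 < 377 = q_4, so the answer is 195/14.

195/14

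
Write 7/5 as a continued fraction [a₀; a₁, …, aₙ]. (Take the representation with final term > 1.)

[1; 2, 2]

7 = 1·5 + 2
5 = 2·2 + 1
2 = 2·1 + 0  (stop)
So 7/5 = [1; 2, 2].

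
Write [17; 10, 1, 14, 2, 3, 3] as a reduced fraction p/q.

66349/3882

Using pₖ = aₖpₖ₋₁ + pₖ₋₂ and qₖ = aₖqₖ₋₁ + qₖ₋₂:
  k=0: a=17, p=17, q=1
  k=1: a=10, p=171, q=10
  k=2: a=1, p=188, q=11
  k=3: a=14, p=2803, q=164
  k=4: a=2, p=5794, q=339
  k=5: a=3, p=20185, q=1181
  k=6: a=3, p=66349, q=3882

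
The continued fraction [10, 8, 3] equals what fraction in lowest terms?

Fold from the inside: start with 3/1.
  8 + 1/3 = 25/3
  10 + 3/25 = 253/25

253/25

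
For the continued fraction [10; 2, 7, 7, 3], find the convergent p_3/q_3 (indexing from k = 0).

1120/107

Using pₖ = aₖpₖ₋₁ + pₖ₋₂, qₖ = aₖqₖ₋₁ + qₖ₋₂ (with p₋₁=1, p₋₂=0, q₋₁=0, q₋₂=1):
  k=0: a=10, p=10, q=1
  k=1: a=2, p=21, q=2
  k=2: a=7, p=157, q=15
  k=3: a=7, p=1120, q=107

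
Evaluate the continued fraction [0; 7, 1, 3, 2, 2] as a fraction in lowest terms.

Fold from the inside: start with 2/1.
  2 + 1/2 = 5/2
  3 + 2/5 = 17/5
  1 + 5/17 = 22/17
  7 + 17/22 = 171/22
  0 + 22/171 = 22/171

22/171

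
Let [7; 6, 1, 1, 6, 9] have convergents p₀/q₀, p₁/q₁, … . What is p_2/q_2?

50/7

Using pₖ = aₖpₖ₋₁ + pₖ₋₂, qₖ = aₖqₖ₋₁ + qₖ₋₂ (with p₋₁=1, p₋₂=0, q₋₁=0, q₋₂=1):
  k=0: a=7, p=7, q=1
  k=1: a=6, p=43, q=6
  k=2: a=1, p=50, q=7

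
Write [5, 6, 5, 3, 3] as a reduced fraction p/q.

1693/328

Fold from the inside: start with 3/1.
  3 + 1/3 = 10/3
  5 + 3/10 = 53/10
  6 + 10/53 = 328/53
  5 + 53/328 = 1693/328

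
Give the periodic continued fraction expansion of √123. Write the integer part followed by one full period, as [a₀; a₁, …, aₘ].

[11; 11, 22]

a₀ = ⌊√123⌋ = 11.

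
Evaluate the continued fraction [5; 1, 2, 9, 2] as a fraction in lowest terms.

335/59

Fold from the inside: start with 2/1.
  9 + 1/2 = 19/2
  2 + 2/19 = 40/19
  1 + 19/40 = 59/40
  5 + 40/59 = 335/59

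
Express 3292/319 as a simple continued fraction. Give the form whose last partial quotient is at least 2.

3292 = 10*319 + 102
319 = 3*102 + 13
102 = 7*13 + 11
13 = 1*11 + 2
11 = 5*2 + 1
2 = 2*1 + 0  (stop)
So 3292/319 = [10; 3, 7, 1, 5, 2].

[10; 3, 7, 1, 5, 2]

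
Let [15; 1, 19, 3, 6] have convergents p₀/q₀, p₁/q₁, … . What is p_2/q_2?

Using pₖ = aₖpₖ₋₁ + pₖ₋₂, qₖ = aₖqₖ₋₁ + qₖ₋₂ (with p₋₁=1, p₋₂=0, q₋₁=0, q₋₂=1):
  k=0: a=15, p=15, q=1
  k=1: a=1, p=16, q=1
  k=2: a=19, p=319, q=20

319/20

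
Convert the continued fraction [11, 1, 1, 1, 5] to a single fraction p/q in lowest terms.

198/17

Fold from the inside: start with 5/1.
  1 + 1/5 = 6/5
  1 + 5/6 = 11/6
  1 + 6/11 = 17/11
  11 + 11/17 = 198/17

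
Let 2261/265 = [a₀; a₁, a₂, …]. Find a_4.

3

2261 = 8·265 + 141   →  a_0 = 8
265 = 1·141 + 124   →  a_1 = 1
141 = 1·124 + 17   →  a_2 = 1
124 = 7·17 + 5   →  a_3 = 7
17 = 3·5 + 2   →  a_4 = 3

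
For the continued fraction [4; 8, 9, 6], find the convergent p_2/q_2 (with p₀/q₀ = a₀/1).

301/73

Using pₖ = aₖpₖ₋₁ + pₖ₋₂, qₖ = aₖqₖ₋₁ + qₖ₋₂ (with p₋₁=1, p₋₂=0, q₋₁=0, q₋₂=1):
  k=0: a=4, p=4, q=1
  k=1: a=8, p=33, q=8
  k=2: a=9, p=301, q=73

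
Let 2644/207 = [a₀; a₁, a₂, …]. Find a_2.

2644 = 12·207 + 160   →  a_0 = 12
207 = 1·160 + 47   →  a_1 = 1
160 = 3·47 + 19   →  a_2 = 3

3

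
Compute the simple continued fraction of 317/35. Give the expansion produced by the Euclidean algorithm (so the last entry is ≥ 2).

[9; 17, 2]

317 = 9·35 + 2
35 = 17·2 + 1
2 = 2·1 + 0  (stop)
So 317/35 = [9; 17, 2].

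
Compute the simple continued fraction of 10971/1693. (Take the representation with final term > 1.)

10971 = 6*1693 + 813
1693 = 2*813 + 67
813 = 12*67 + 9
67 = 7*9 + 4
9 = 2*4 + 1
4 = 4*1 + 0  (stop)
So 10971/1693 = [6; 2, 12, 7, 2, 4].

[6; 2, 12, 7, 2, 4]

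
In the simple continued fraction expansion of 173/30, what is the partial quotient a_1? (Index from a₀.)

1

173 = 5·30 + 23   →  a_0 = 5
30 = 1·23 + 7   →  a_1 = 1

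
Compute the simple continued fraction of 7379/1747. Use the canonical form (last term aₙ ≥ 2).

7379 = 4×1747 + 391
1747 = 4×391 + 183
391 = 2×183 + 25
183 = 7×25 + 8
25 = 3×8 + 1
8 = 8×1 + 0  (stop)
So 7379/1747 = [4; 4, 2, 7, 3, 8].

[4; 4, 2, 7, 3, 8]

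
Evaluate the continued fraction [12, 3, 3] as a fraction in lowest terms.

123/10

Using pₖ = aₖpₖ₋₁ + pₖ₋₂ and qₖ = aₖqₖ₋₁ + qₖ₋₂:
  k=0: a=12, p=12, q=1
  k=1: a=3, p=37, q=3
  k=2: a=3, p=123, q=10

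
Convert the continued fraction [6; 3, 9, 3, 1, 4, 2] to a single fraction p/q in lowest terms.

7643/1209

Using pₖ = aₖpₖ₋₁ + pₖ₋₂ and qₖ = aₖqₖ₋₁ + qₖ₋₂:
  k=0: a=6, p=6, q=1
  k=1: a=3, p=19, q=3
  k=2: a=9, p=177, q=28
  k=3: a=3, p=550, q=87
  k=4: a=1, p=727, q=115
  k=5: a=4, p=3458, q=547
  k=6: a=2, p=7643, q=1209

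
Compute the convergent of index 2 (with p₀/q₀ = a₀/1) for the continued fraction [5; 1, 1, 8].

11/2

Using pₖ = aₖpₖ₋₁ + pₖ₋₂, qₖ = aₖqₖ₋₁ + qₖ₋₂ (with p₋₁=1, p₋₂=0, q₋₁=0, q₋₂=1):
  k=0: a=5, p=5, q=1
  k=1: a=1, p=6, q=1
  k=2: a=1, p=11, q=2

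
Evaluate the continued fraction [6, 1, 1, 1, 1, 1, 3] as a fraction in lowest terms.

192/29

Fold from the inside: start with 3/1.
  1 + 1/3 = 4/3
  1 + 3/4 = 7/4
  1 + 4/7 = 11/7
  1 + 7/11 = 18/11
  1 + 11/18 = 29/18
  6 + 18/29 = 192/29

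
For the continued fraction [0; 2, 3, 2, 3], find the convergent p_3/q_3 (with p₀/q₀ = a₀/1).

Using pₖ = aₖpₖ₋₁ + pₖ₋₂, qₖ = aₖqₖ₋₁ + qₖ₋₂ (with p₋₁=1, p₋₂=0, q₋₁=0, q₋₂=1):
  k=0: a=0, p=0, q=1
  k=1: a=2, p=1, q=2
  k=2: a=3, p=3, q=7
  k=3: a=2, p=7, q=16

7/16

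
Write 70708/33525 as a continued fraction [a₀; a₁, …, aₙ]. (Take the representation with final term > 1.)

70708 = 2×33525 + 3658
33525 = 9×3658 + 603
3658 = 6×603 + 40
603 = 15×40 + 3
40 = 13×3 + 1
3 = 3×1 + 0  (stop)
So 70708/33525 = [2; 9, 6, 15, 13, 3].

[2; 9, 6, 15, 13, 3]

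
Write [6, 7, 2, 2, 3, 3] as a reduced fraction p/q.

Using pₖ = aₖpₖ₋₁ + pₖ₋₂ and qₖ = aₖqₖ₋₁ + qₖ₋₂:
  k=0: a=6, p=6, q=1
  k=1: a=7, p=43, q=7
  k=2: a=2, p=92, q=15
  k=3: a=2, p=227, q=37
  k=4: a=3, p=773, q=126
  k=5: a=3, p=2546, q=415

2546/415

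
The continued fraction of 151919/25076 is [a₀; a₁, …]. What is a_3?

7

151919 = 6·25076 + 1463   →  a_0 = 6
25076 = 17·1463 + 205   →  a_1 = 17
1463 = 7·205 + 28   →  a_2 = 7
205 = 7·28 + 9   →  a_3 = 7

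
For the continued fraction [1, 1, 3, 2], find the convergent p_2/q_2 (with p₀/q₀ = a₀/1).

Using pₖ = aₖpₖ₋₁ + pₖ₋₂, qₖ = aₖqₖ₋₁ + qₖ₋₂ (with p₋₁=1, p₋₂=0, q₋₁=0, q₋₂=1):
  k=0: a=1, p=1, q=1
  k=1: a=1, p=2, q=1
  k=2: a=3, p=7, q=4

7/4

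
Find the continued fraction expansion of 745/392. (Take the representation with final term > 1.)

[1; 1, 9, 19, 2]

745 = 1·392 + 353
392 = 1·353 + 39
353 = 9·39 + 2
39 = 19·2 + 1
2 = 2·1 + 0  (stop)
So 745/392 = [1; 1, 9, 19, 2].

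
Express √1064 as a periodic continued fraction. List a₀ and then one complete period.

a₀ = ⌊√1064⌋ = 32.
With m₀=0, d₀=1 and mₖ₊₁ = dₖaₖ − mₖ, dₖ₊₁ = (n − mₖ₊₁²)/dₖ, aₖ₊₁ = ⌊(a₀+mₖ₊₁)/dₖ₊₁⌋:
  k=1: m=32, d=40, a=1
  k=2: m=8, d=25, a=1
  k=3: m=17, d=31, a=1
  k=4: m=14, d=28, a=1
  k=5: m=14, d=31, a=1
  k=6: m=17, d=25, a=1
  k=7: m=8, d=40, a=1
  k=8: m=32, d=1, a=64
d=1 and a=2a₀=64 at k=8, so the next step gives (m, d) = (32, 40) again — its k=1 value — and the period has length 8.

[32; 1, 1, 1, 1, 1, 1, 1, 64]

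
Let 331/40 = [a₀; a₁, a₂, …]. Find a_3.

331 = 8·40 + 11   →  a_0 = 8
40 = 3·11 + 7   →  a_1 = 3
11 = 1·7 + 4   →  a_2 = 1
7 = 1·4 + 3   →  a_3 = 1

1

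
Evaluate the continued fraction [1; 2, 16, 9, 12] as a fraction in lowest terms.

5377/3621

Using pₖ = aₖpₖ₋₁ + pₖ₋₂ and qₖ = aₖqₖ₋₁ + qₖ₋₂:
  k=0: a=1, p=1, q=1
  k=1: a=2, p=3, q=2
  k=2: a=16, p=49, q=33
  k=3: a=9, p=444, q=299
  k=4: a=12, p=5377, q=3621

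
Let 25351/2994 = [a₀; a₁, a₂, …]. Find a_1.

25351 = 8·2994 + 1399   →  a_0 = 8
2994 = 2·1399 + 196   →  a_1 = 2

2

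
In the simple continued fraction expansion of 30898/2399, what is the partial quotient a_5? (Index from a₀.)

9

30898 = 12·2399 + 2110   →  a_0 = 12
2399 = 1·2110 + 289   →  a_1 = 1
2110 = 7·289 + 87   →  a_2 = 7
289 = 3·87 + 28   →  a_3 = 3
87 = 3·28 + 3   →  a_4 = 3
28 = 9·3 + 1   →  a_5 = 9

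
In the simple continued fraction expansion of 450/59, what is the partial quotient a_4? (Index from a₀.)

450 = 7·59 + 37   →  a_0 = 7
59 = 1·37 + 22   →  a_1 = 1
37 = 1·22 + 15   →  a_2 = 1
22 = 1·15 + 7   →  a_3 = 1
15 = 2·7 + 1   →  a_4 = 2

2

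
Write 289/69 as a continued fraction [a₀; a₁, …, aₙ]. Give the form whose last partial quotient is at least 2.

289 = 4·69 + 13
69 = 5·13 + 4
13 = 3·4 + 1
4 = 4·1 + 0  (stop)
So 289/69 = [4; 5, 3, 4].

[4; 5, 3, 4]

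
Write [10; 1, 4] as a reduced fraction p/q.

54/5

Using pₖ = aₖpₖ₋₁ + pₖ₋₂ and qₖ = aₖqₖ₋₁ + qₖ₋₂:
  k=0: a=10, p=10, q=1
  k=1: a=1, p=11, q=1
  k=2: a=4, p=54, q=5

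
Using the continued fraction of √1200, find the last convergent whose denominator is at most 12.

√1200 = [34; 1, 1, 1, 3, 1, 1, 1, 68, …] (period length 8).
Convergents:
  p_0/q_0 = 34/1
  p_1/q_1 = 35/1
  p_2/q_2 = 69/2
  p_3/q_3 = 104/3
  p_4/q_4 = 381/11
  p_5/q_5 = 485/14
q_4 = 11 ≤ 12 < 14 = q_5, so the answer is 381/11.

381/11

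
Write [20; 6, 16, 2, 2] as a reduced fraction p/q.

Fold from the inside: start with 2/1.
  2 + 1/2 = 5/2
  16 + 2/5 = 82/5
  6 + 5/82 = 497/82
  20 + 82/497 = 10022/497

10022/497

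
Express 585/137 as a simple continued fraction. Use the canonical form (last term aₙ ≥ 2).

[4; 3, 1, 2, 2, 1, 3]

585 = 4·137 + 37
137 = 3·37 + 26
37 = 1·26 + 11
26 = 2·11 + 4
11 = 2·4 + 3
4 = 1·3 + 1
3 = 3·1 + 0  (stop)
So 585/137 = [4; 3, 1, 2, 2, 1, 3].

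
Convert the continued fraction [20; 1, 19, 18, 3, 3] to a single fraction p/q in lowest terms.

76887/3670

Using pₖ = aₖpₖ₋₁ + pₖ₋₂ and qₖ = aₖqₖ₋₁ + qₖ₋₂:
  k=0: a=20, p=20, q=1
  k=1: a=1, p=21, q=1
  k=2: a=19, p=419, q=20
  k=3: a=18, p=7563, q=361
  k=4: a=3, p=23108, q=1103
  k=5: a=3, p=76887, q=3670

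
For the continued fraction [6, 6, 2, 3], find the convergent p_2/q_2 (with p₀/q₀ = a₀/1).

80/13

Using pₖ = aₖpₖ₋₁ + pₖ₋₂, qₖ = aₖqₖ₋₁ + qₖ₋₂ (with p₋₁=1, p₋₂=0, q₋₁=0, q₋₂=1):
  k=0: a=6, p=6, q=1
  k=1: a=6, p=37, q=6
  k=2: a=2, p=80, q=13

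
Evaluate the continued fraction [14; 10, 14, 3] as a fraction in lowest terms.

6105/433

Using pₖ = aₖpₖ₋₁ + pₖ₋₂ and qₖ = aₖqₖ₋₁ + qₖ₋₂:
  k=0: a=14, p=14, q=1
  k=1: a=10, p=141, q=10
  k=2: a=14, p=1988, q=141
  k=3: a=3, p=6105, q=433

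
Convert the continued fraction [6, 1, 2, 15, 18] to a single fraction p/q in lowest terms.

Fold from the inside: start with 18/1.
  15 + 1/18 = 271/18
  2 + 18/271 = 560/271
  1 + 271/560 = 831/560
  6 + 560/831 = 5546/831

5546/831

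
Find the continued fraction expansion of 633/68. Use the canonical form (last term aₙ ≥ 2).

633 = 9×68 + 21
68 = 3×21 + 5
21 = 4×5 + 1
5 = 5×1 + 0  (stop)
So 633/68 = [9; 3, 4, 5].

[9; 3, 4, 5]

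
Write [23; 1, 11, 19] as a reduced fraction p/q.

Using pₖ = aₖpₖ₋₁ + pₖ₋₂ and qₖ = aₖqₖ₋₁ + qₖ₋₂:
  k=0: a=23, p=23, q=1
  k=1: a=1, p=24, q=1
  k=2: a=11, p=287, q=12
  k=3: a=19, p=5477, q=229

5477/229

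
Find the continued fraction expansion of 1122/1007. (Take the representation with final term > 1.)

1122 = 1·1007 + 115
1007 = 8·115 + 87
115 = 1·87 + 28
87 = 3·28 + 3
28 = 9·3 + 1
3 = 3·1 + 0  (stop)
So 1122/1007 = [1; 8, 1, 3, 9, 3].

[1; 8, 1, 3, 9, 3]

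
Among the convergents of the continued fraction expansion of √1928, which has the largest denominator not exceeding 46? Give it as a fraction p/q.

483/11

√1928 = [43; 1, 9, 1, 86, …] (period length 4).
Convergents:
  p_0/q_0 = 43/1
  p_1/q_1 = 44/1
  p_2/q_2 = 439/10
  p_3/q_3 = 483/11
  p_4/q_4 = 41977/956
q_3 = 11 ≤ 46 < 956 = q_4, so the answer is 483/11.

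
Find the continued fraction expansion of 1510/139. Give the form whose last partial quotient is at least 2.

[10; 1, 6, 3, 6]

1510 = 10*139 + 120
139 = 1*120 + 19
120 = 6*19 + 6
19 = 3*6 + 1
6 = 6*1 + 0  (stop)
So 1510/139 = [10; 1, 6, 3, 6].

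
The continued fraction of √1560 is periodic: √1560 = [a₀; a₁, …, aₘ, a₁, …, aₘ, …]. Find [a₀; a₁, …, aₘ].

[39; 2, 78]

a₀ = ⌊√1560⌋ = 39.
With m₀=0, d₀=1 and mₖ₊₁ = dₖaₖ − mₖ, dₖ₊₁ = (n − mₖ₊₁²)/dₖ, aₖ₊₁ = ⌊(a₀+mₖ₊₁)/dₖ₊₁⌋:
  k=1: m=39, d=39, a=2
  k=2: m=39, d=1, a=78
d=1 and a=2a₀=78 at k=2, so the next step gives (m, d) = (39, 39) again — its k=1 value — and the period has length 2.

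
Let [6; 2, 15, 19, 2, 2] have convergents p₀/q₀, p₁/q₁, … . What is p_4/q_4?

7865/1213

Using pₖ = aₖpₖ₋₁ + pₖ₋₂, qₖ = aₖqₖ₋₁ + qₖ₋₂ (with p₋₁=1, p₋₂=0, q₋₁=0, q₋₂=1):
  k=0: a=6, p=6, q=1
  k=1: a=2, p=13, q=2
  k=2: a=15, p=201, q=31
  k=3: a=19, p=3832, q=591
  k=4: a=2, p=7865, q=1213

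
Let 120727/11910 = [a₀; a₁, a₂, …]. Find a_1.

7

120727 = 10·11910 + 1627   →  a_0 = 10
11910 = 7·1627 + 521   →  a_1 = 7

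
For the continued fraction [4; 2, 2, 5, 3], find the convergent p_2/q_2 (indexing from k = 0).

Using pₖ = aₖpₖ₋₁ + pₖ₋₂, qₖ = aₖqₖ₋₁ + qₖ₋₂ (with p₋₁=1, p₋₂=0, q₋₁=0, q₋₂=1):
  k=0: a=4, p=4, q=1
  k=1: a=2, p=9, q=2
  k=2: a=2, p=22, q=5

22/5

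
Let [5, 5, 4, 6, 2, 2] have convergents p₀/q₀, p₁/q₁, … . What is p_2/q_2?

109/21

Using pₖ = aₖpₖ₋₁ + pₖ₋₂, qₖ = aₖqₖ₋₁ + qₖ₋₂ (with p₋₁=1, p₋₂=0, q₋₁=0, q₋₂=1):
  k=0: a=5, p=5, q=1
  k=1: a=5, p=26, q=5
  k=2: a=4, p=109, q=21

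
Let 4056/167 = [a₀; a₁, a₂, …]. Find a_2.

2

4056 = 24·167 + 48   →  a_0 = 24
167 = 3·48 + 23   →  a_1 = 3
48 = 2·23 + 2   →  a_2 = 2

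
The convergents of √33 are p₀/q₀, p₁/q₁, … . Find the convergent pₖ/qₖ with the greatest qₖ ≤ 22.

23/4

√33 = [5; 1, 2, 1, 10, …] (period length 4).
Convergents:
  p_0/q_0 = 5/1
  p_1/q_1 = 6/1
  p_2/q_2 = 17/3
  p_3/q_3 = 23/4
  p_4/q_4 = 247/43
q_3 = 4 ≤ 22 < 43 = q_4, so the answer is 23/4.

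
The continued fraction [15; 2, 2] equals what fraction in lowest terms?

77/5

Using pₖ = aₖpₖ₋₁ + pₖ₋₂ and qₖ = aₖqₖ₋₁ + qₖ₋₂:
  k=0: a=15, p=15, q=1
  k=1: a=2, p=31, q=2
  k=2: a=2, p=77, q=5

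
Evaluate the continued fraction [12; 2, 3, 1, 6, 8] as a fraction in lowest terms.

6184/497

Using pₖ = aₖpₖ₋₁ + pₖ₋₂ and qₖ = aₖqₖ₋₁ + qₖ₋₂:
  k=0: a=12, p=12, q=1
  k=1: a=2, p=25, q=2
  k=2: a=3, p=87, q=7
  k=3: a=1, p=112, q=9
  k=4: a=6, p=759, q=61
  k=5: a=8, p=6184, q=497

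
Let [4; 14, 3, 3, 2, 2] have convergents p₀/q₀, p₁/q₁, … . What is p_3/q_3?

582/143

Using pₖ = aₖpₖ₋₁ + pₖ₋₂, qₖ = aₖqₖ₋₁ + qₖ₋₂ (with p₋₁=1, p₋₂=0, q₋₁=0, q₋₂=1):
  k=0: a=4, p=4, q=1
  k=1: a=14, p=57, q=14
  k=2: a=3, p=175, q=43
  k=3: a=3, p=582, q=143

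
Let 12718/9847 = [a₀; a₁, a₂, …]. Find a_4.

16

12718 = 1·9847 + 2871   →  a_0 = 1
9847 = 3·2871 + 1234   →  a_1 = 3
2871 = 2·1234 + 403   →  a_2 = 2
1234 = 3·403 + 25   →  a_3 = 3
403 = 16·25 + 3   →  a_4 = 16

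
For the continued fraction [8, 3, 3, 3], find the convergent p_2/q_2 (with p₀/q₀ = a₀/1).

83/10

Using pₖ = aₖpₖ₋₁ + pₖ₋₂, qₖ = aₖqₖ₋₁ + qₖ₋₂ (with p₋₁=1, p₋₂=0, q₋₁=0, q₋₂=1):
  k=0: a=8, p=8, q=1
  k=1: a=3, p=25, q=3
  k=2: a=3, p=83, q=10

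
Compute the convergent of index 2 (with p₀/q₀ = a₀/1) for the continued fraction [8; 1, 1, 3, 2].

17/2

Using pₖ = aₖpₖ₋₁ + pₖ₋₂, qₖ = aₖqₖ₋₁ + qₖ₋₂ (with p₋₁=1, p₋₂=0, q₋₁=0, q₋₂=1):
  k=0: a=8, p=8, q=1
  k=1: a=1, p=9, q=1
  k=2: a=1, p=17, q=2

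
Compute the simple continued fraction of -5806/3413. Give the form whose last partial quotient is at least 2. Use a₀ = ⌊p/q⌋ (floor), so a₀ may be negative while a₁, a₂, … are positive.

[-2; 3, 2, 1, 8, 19, 2]

-5806 = -2·3413 + 1020
3413 = 3·1020 + 353
1020 = 2·353 + 314
353 = 1·314 + 39
314 = 8·39 + 2
39 = 19·2 + 1
2 = 2·1 + 0  (stop)
So -5806/3413 = [-2; 3, 2, 1, 8, 19, 2].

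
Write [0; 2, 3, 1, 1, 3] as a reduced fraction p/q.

25/57

Using pₖ = aₖpₖ₋₁ + pₖ₋₂ and qₖ = aₖqₖ₋₁ + qₖ₋₂:
  k=0: a=0, p=0, q=1
  k=1: a=2, p=1, q=2
  k=2: a=3, p=3, q=7
  k=3: a=1, p=4, q=9
  k=4: a=1, p=7, q=16
  k=5: a=3, p=25, q=57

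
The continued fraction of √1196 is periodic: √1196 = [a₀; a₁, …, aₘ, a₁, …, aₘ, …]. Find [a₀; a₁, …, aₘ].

[34; 1, 1, 2, 1, 1, 68]

a₀ = ⌊√1196⌋ = 34.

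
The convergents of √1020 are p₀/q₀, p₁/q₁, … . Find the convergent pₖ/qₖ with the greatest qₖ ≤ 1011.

√1020 = [31; 1, 14, 1, 62, …] (period length 4).
Convergents:
  p_0/q_0 = 31/1
  p_1/q_1 = 32/1
  p_2/q_2 = 479/15
  p_3/q_3 = 511/16
  p_4/q_4 = 32161/1007
  p_5/q_5 = 32672/1023
q_4 = 1007 ≤ 1011 < 1023 = q_5, so the answer is 32161/1007.

32161/1007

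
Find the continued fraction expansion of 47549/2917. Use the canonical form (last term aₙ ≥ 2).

47549 = 16*2917 + 877
2917 = 3*877 + 286
877 = 3*286 + 19
286 = 15*19 + 1
19 = 19*1 + 0  (stop)
So 47549/2917 = [16; 3, 3, 15, 19].

[16; 3, 3, 15, 19]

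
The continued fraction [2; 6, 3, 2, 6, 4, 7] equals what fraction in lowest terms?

18384/8515

Using pₖ = aₖpₖ₋₁ + pₖ₋₂ and qₖ = aₖqₖ₋₁ + qₖ₋₂:
  k=0: a=2, p=2, q=1
  k=1: a=6, p=13, q=6
  k=2: a=3, p=41, q=19
  k=3: a=2, p=95, q=44
  k=4: a=6, p=611, q=283
  k=5: a=4, p=2539, q=1176
  k=6: a=7, p=18384, q=8515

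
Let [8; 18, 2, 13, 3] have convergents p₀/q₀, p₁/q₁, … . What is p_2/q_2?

Using pₖ = aₖpₖ₋₁ + pₖ₋₂, qₖ = aₖqₖ₋₁ + qₖ₋₂ (with p₋₁=1, p₋₂=0, q₋₁=0, q₋₂=1):
  k=0: a=8, p=8, q=1
  k=1: a=18, p=145, q=18
  k=2: a=2, p=298, q=37

298/37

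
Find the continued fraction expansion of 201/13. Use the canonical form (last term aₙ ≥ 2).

[15; 2, 6]

201 = 15*13 + 6
13 = 2*6 + 1
6 = 6*1 + 0  (stop)
So 201/13 = [15; 2, 6].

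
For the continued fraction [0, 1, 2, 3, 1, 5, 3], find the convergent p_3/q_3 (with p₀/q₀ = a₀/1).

Using pₖ = aₖpₖ₋₁ + pₖ₋₂, qₖ = aₖqₖ₋₁ + qₖ₋₂ (with p₋₁=1, p₋₂=0, q₋₁=0, q₋₂=1):
  k=0: a=0, p=0, q=1
  k=1: a=1, p=1, q=1
  k=2: a=2, p=2, q=3
  k=3: a=3, p=7, q=10

7/10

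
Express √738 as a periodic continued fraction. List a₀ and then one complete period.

[27; 6, 54]

a₀ = ⌊√738⌋ = 27.
With m₀=0, d₀=1 and mₖ₊₁ = dₖaₖ − mₖ, dₖ₊₁ = (n − mₖ₊₁²)/dₖ, aₖ₊₁ = ⌊(a₀+mₖ₊₁)/dₖ₊₁⌋:
  k=1: m=27, d=9, a=6
  k=2: m=27, d=1, a=54
d=1 and a=2a₀=54 at k=2, so the next step gives (m, d) = (27, 9) again — its k=1 value — and the period has length 2.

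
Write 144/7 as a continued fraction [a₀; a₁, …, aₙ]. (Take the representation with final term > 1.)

[20; 1, 1, 3]

144 = 20·7 + 4
7 = 1·4 + 3
4 = 1·3 + 1
3 = 3·1 + 0  (stop)
So 144/7 = [20; 1, 1, 3].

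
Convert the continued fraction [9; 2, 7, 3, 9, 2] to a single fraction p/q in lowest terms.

8739/923

Using pₖ = aₖpₖ₋₁ + pₖ₋₂ and qₖ = aₖqₖ₋₁ + qₖ₋₂:
  k=0: a=9, p=9, q=1
  k=1: a=2, p=19, q=2
  k=2: a=7, p=142, q=15
  k=3: a=3, p=445, q=47
  k=4: a=9, p=4147, q=438
  k=5: a=2, p=8739, q=923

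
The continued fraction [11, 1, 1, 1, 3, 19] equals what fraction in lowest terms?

2467/212

Using pₖ = aₖpₖ₋₁ + pₖ₋₂ and qₖ = aₖqₖ₋₁ + qₖ₋₂:
  k=0: a=11, p=11, q=1
  k=1: a=1, p=12, q=1
  k=2: a=1, p=23, q=2
  k=3: a=1, p=35, q=3
  k=4: a=3, p=128, q=11
  k=5: a=19, p=2467, q=212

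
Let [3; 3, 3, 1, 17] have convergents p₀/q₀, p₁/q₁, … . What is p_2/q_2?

33/10

Using pₖ = aₖpₖ₋₁ + pₖ₋₂, qₖ = aₖqₖ₋₁ + qₖ₋₂ (with p₋₁=1, p₋₂=0, q₋₁=0, q₋₂=1):
  k=0: a=3, p=3, q=1
  k=1: a=3, p=10, q=3
  k=2: a=3, p=33, q=10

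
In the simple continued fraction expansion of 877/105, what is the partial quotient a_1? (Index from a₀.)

877 = 8·105 + 37   →  a_0 = 8
105 = 2·37 + 31   →  a_1 = 2

2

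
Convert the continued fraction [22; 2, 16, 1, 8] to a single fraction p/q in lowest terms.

7038/313

Fold from the inside: start with 8/1.
  1 + 1/8 = 9/8
  16 + 8/9 = 152/9
  2 + 9/152 = 313/152
  22 + 152/313 = 7038/313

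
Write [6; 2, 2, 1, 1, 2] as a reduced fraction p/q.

199/31

Fold from the inside: start with 2/1.
  1 + 1/2 = 3/2
  1 + 2/3 = 5/3
  2 + 3/5 = 13/5
  2 + 5/13 = 31/13
  6 + 13/31 = 199/31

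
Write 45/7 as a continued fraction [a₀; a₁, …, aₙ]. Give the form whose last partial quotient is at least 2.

45 = 6×7 + 3
7 = 2×3 + 1
3 = 3×1 + 0  (stop)
So 45/7 = [6; 2, 3].

[6; 2, 3]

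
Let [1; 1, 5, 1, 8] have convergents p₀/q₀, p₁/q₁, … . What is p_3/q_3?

Using pₖ = aₖpₖ₋₁ + pₖ₋₂, qₖ = aₖqₖ₋₁ + qₖ₋₂ (with p₋₁=1, p₋₂=0, q₋₁=0, q₋₂=1):
  k=0: a=1, p=1, q=1
  k=1: a=1, p=2, q=1
  k=2: a=5, p=11, q=6
  k=3: a=1, p=13, q=7

13/7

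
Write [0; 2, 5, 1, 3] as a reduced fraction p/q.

Using pₖ = aₖpₖ₋₁ + pₖ₋₂ and qₖ = aₖqₖ₋₁ + qₖ₋₂:
  k=0: a=0, p=0, q=1
  k=1: a=2, p=1, q=2
  k=2: a=5, p=5, q=11
  k=3: a=1, p=6, q=13
  k=4: a=3, p=23, q=50

23/50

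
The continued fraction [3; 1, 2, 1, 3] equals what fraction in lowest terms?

56/15

Using pₖ = aₖpₖ₋₁ + pₖ₋₂ and qₖ = aₖqₖ₋₁ + qₖ₋₂:
  k=0: a=3, p=3, q=1
  k=1: a=1, p=4, q=1
  k=2: a=2, p=11, q=3
  k=3: a=1, p=15, q=4
  k=4: a=3, p=56, q=15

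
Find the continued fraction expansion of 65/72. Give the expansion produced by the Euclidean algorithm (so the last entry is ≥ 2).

[0; 1, 9, 3, 2]

65 = 0*72 + 65
72 = 1*65 + 7
65 = 9*7 + 2
7 = 3*2 + 1
2 = 2*1 + 0  (stop)
So 65/72 = [0; 1, 9, 3, 2].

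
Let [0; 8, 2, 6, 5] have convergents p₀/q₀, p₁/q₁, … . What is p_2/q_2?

2/17

Using pₖ = aₖpₖ₋₁ + pₖ₋₂, qₖ = aₖqₖ₋₁ + qₖ₋₂ (with p₋₁=1, p₋₂=0, q₋₁=0, q₋₂=1):
  k=0: a=0, p=0, q=1
  k=1: a=8, p=1, q=8
  k=2: a=2, p=2, q=17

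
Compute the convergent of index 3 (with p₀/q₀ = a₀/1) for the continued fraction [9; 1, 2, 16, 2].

474/49

Using pₖ = aₖpₖ₋₁ + pₖ₋₂, qₖ = aₖqₖ₋₁ + qₖ₋₂ (with p₋₁=1, p₋₂=0, q₋₁=0, q₋₂=1):
  k=0: a=9, p=9, q=1
  k=1: a=1, p=10, q=1
  k=2: a=2, p=29, q=3
  k=3: a=16, p=474, q=49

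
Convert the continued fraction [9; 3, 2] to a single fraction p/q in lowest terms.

65/7

Using pₖ = aₖpₖ₋₁ + pₖ₋₂ and qₖ = aₖqₖ₋₁ + qₖ₋₂:
  k=0: a=9, p=9, q=1
  k=1: a=3, p=28, q=3
  k=2: a=2, p=65, q=7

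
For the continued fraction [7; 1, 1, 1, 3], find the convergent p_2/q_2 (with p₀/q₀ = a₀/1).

Using pₖ = aₖpₖ₋₁ + pₖ₋₂, qₖ = aₖqₖ₋₁ + qₖ₋₂ (with p₋₁=1, p₋₂=0, q₋₁=0, q₋₂=1):
  k=0: a=7, p=7, q=1
  k=1: a=1, p=8, q=1
  k=2: a=1, p=15, q=2

15/2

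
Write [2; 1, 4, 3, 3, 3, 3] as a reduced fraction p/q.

1625/578

Using pₖ = aₖpₖ₋₁ + pₖ₋₂ and qₖ = aₖqₖ₋₁ + qₖ₋₂:
  k=0: a=2, p=2, q=1
  k=1: a=1, p=3, q=1
  k=2: a=4, p=14, q=5
  k=3: a=3, p=45, q=16
  k=4: a=3, p=149, q=53
  k=5: a=3, p=492, q=175
  k=6: a=3, p=1625, q=578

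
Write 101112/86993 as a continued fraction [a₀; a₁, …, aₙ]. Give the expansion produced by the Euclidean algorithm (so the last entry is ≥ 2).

101112 = 1·86993 + 14119
86993 = 6·14119 + 2279
14119 = 6·2279 + 445
2279 = 5·445 + 54
445 = 8·54 + 13
54 = 4·13 + 2
13 = 6·2 + 1
2 = 2·1 + 0  (stop)
So 101112/86993 = [1; 6, 6, 5, 8, 4, 6, 2].

[1; 6, 6, 5, 8, 4, 6, 2]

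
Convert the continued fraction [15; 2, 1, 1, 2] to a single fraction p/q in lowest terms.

Using pₖ = aₖpₖ₋₁ + pₖ₋₂ and qₖ = aₖqₖ₋₁ + qₖ₋₂:
  k=0: a=15, p=15, q=1
  k=1: a=2, p=31, q=2
  k=2: a=1, p=46, q=3
  k=3: a=1, p=77, q=5
  k=4: a=2, p=200, q=13

200/13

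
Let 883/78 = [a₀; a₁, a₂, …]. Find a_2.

883 = 11·78 + 25   →  a_0 = 11
78 = 3·25 + 3   →  a_1 = 3
25 = 8·3 + 1   →  a_2 = 8

8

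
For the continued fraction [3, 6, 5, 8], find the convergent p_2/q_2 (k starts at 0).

Using pₖ = aₖpₖ₋₁ + pₖ₋₂, qₖ = aₖqₖ₋₁ + qₖ₋₂ (with p₋₁=1, p₋₂=0, q₋₁=0, q₋₂=1):
  k=0: a=3, p=3, q=1
  k=1: a=6, p=19, q=6
  k=2: a=5, p=98, q=31

98/31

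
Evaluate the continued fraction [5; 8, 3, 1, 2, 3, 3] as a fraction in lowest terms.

5167/1009

Fold from the inside: start with 3/1.
  3 + 1/3 = 10/3
  2 + 3/10 = 23/10
  1 + 10/23 = 33/23
  3 + 23/33 = 122/33
  8 + 33/122 = 1009/122
  5 + 122/1009 = 5167/1009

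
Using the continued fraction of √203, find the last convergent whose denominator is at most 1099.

6497/456

√203 = [14; 4, 28, …] (period length 2).
Convergents:
  p_0/q_0 = 14/1
  p_1/q_1 = 57/4
  p_2/q_2 = 1610/113
  p_3/q_3 = 6497/456
  p_4/q_4 = 183526/12881
q_3 = 456 ≤ 1099 < 12881 = q_4, so the answer is 6497/456.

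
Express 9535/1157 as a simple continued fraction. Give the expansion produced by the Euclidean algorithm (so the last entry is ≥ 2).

9535 = 8×1157 + 279
1157 = 4×279 + 41
279 = 6×41 + 33
41 = 1×33 + 8
33 = 4×8 + 1
8 = 8×1 + 0  (stop)
So 9535/1157 = [8; 4, 6, 1, 4, 8].

[8; 4, 6, 1, 4, 8]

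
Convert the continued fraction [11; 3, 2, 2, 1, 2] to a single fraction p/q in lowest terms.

Using pₖ = aₖpₖ₋₁ + pₖ₋₂ and qₖ = aₖqₖ₋₁ + qₖ₋₂:
  k=0: a=11, p=11, q=1
  k=1: a=3, p=34, q=3
  k=2: a=2, p=79, q=7
  k=3: a=2, p=192, q=17
  k=4: a=1, p=271, q=24
  k=5: a=2, p=734, q=65

734/65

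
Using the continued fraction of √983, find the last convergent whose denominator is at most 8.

√983 = [31; 2, 1, 5, 31, 5, 1, 2, 62, …] (period length 8).
Convergents:
  p_0/q_0 = 31/1
  p_1/q_1 = 63/2
  p_2/q_2 = 94/3
  p_3/q_3 = 533/17
q_2 = 3 ≤ 8 < 17 = q_3, so the answer is 94/3.

94/3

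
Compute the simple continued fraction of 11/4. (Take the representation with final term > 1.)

[2; 1, 3]

11 = 2*4 + 3
4 = 1*3 + 1
3 = 3*1 + 0  (stop)
So 11/4 = [2; 1, 3].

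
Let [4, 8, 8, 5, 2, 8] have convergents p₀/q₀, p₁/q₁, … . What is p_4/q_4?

Using pₖ = aₖpₖ₋₁ + pₖ₋₂, qₖ = aₖqₖ₋₁ + qₖ₋₂ (with p₋₁=1, p₋₂=0, q₋₁=0, q₋₂=1):
  k=0: a=4, p=4, q=1
  k=1: a=8, p=33, q=8
  k=2: a=8, p=268, q=65
  k=3: a=5, p=1373, q=333
  k=4: a=2, p=3014, q=731

3014/731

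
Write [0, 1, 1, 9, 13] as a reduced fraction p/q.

131/249

Fold from the inside: start with 13/1.
  9 + 1/13 = 118/13
  1 + 13/118 = 131/118
  1 + 118/131 = 249/131
  0 + 131/249 = 131/249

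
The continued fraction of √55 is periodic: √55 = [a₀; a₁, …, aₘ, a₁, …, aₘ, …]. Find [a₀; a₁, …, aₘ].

[7; 2, 2, 2, 14]

a₀ = ⌊√55⌋ = 7.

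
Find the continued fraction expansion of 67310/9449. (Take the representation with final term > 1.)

[7; 8, 10, 3, 18, 2]

67310 = 7×9449 + 1167
9449 = 8×1167 + 113
1167 = 10×113 + 37
113 = 3×37 + 2
37 = 18×2 + 1
2 = 2×1 + 0  (stop)
So 67310/9449 = [7; 8, 10, 3, 18, 2].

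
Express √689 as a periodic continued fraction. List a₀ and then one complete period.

[26; 4, 52]

a₀ = ⌊√689⌋ = 26.
With m₀=0, d₀=1 and mₖ₊₁ = dₖaₖ − mₖ, dₖ₊₁ = (n − mₖ₊₁²)/dₖ, aₖ₊₁ = ⌊(a₀+mₖ₊₁)/dₖ₊₁⌋:
  k=1: m=26, d=13, a=4
  k=2: m=26, d=1, a=52
d=1 and a=2a₀=52 at k=2, so the next step gives (m, d) = (26, 13) again — its k=1 value — and the period has length 2.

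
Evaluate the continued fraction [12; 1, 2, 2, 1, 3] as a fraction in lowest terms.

Using pₖ = aₖpₖ₋₁ + pₖ₋₂ and qₖ = aₖqₖ₋₁ + qₖ₋₂:
  k=0: a=12, p=12, q=1
  k=1: a=1, p=13, q=1
  k=2: a=2, p=38, q=3
  k=3: a=2, p=89, q=7
  k=4: a=1, p=127, q=10
  k=5: a=3, p=470, q=37

470/37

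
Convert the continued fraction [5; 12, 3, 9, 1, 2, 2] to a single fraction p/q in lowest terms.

Using pₖ = aₖpₖ₋₁ + pₖ₋₂ and qₖ = aₖqₖ₋₁ + qₖ₋₂:
  k=0: a=5, p=5, q=1
  k=1: a=12, p=61, q=12
  k=2: a=3, p=188, q=37
  k=3: a=9, p=1753, q=345
  k=4: a=1, p=1941, q=382
  k=5: a=2, p=5635, q=1109
  k=6: a=2, p=13211, q=2600

13211/2600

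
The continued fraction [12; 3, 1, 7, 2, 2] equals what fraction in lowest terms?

Using pₖ = aₖpₖ₋₁ + pₖ₋₂ and qₖ = aₖqₖ₋₁ + qₖ₋₂:
  k=0: a=12, p=12, q=1
  k=1: a=3, p=37, q=3
  k=2: a=1, p=49, q=4
  k=3: a=7, p=380, q=31
  k=4: a=2, p=809, q=66
  k=5: a=2, p=1998, q=163

1998/163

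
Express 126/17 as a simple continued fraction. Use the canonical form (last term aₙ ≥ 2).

126 = 7·17 + 7
17 = 2·7 + 3
7 = 2·3 + 1
3 = 3·1 + 0  (stop)
So 126/17 = [7; 2, 2, 3].

[7; 2, 2, 3]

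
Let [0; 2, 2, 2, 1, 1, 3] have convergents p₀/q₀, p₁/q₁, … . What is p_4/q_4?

Using pₖ = aₖpₖ₋₁ + pₖ₋₂, qₖ = aₖqₖ₋₁ + qₖ₋₂ (with p₋₁=1, p₋₂=0, q₋₁=0, q₋₂=1):
  k=0: a=0, p=0, q=1
  k=1: a=2, p=1, q=2
  k=2: a=2, p=2, q=5
  k=3: a=2, p=5, q=12
  k=4: a=1, p=7, q=17

7/17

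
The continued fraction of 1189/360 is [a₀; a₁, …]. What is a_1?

1189 = 3·360 + 109   →  a_0 = 3
360 = 3·109 + 33   →  a_1 = 3

3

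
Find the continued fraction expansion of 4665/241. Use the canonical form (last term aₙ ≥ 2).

4665 = 19·241 + 86
241 = 2·86 + 69
86 = 1·69 + 17
69 = 4·17 + 1
17 = 17·1 + 0  (stop)
So 4665/241 = [19; 2, 1, 4, 17].

[19; 2, 1, 4, 17]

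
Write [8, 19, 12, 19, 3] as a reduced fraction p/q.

Fold from the inside: start with 3/1.
  19 + 1/3 = 58/3
  12 + 3/58 = 699/58
  19 + 58/699 = 13339/699
  8 + 699/13339 = 107411/13339

107411/13339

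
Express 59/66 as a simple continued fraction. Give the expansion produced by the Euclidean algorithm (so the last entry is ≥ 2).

[0; 1, 8, 2, 3]

59 = 0*66 + 59
66 = 1*59 + 7
59 = 8*7 + 3
7 = 2*3 + 1
3 = 3*1 + 0  (stop)
So 59/66 = [0; 1, 8, 2, 3].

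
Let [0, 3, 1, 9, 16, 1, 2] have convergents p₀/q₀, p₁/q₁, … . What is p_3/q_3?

10/39

Using pₖ = aₖpₖ₋₁ + pₖ₋₂, qₖ = aₖqₖ₋₁ + qₖ₋₂ (with p₋₁=1, p₋₂=0, q₋₁=0, q₋₂=1):
  k=0: a=0, p=0, q=1
  k=1: a=3, p=1, q=3
  k=2: a=1, p=1, q=4
  k=3: a=9, p=10, q=39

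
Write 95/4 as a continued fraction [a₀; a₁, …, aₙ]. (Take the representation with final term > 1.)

95 = 23×4 + 3
4 = 1×3 + 1
3 = 3×1 + 0  (stop)
So 95/4 = [23; 1, 3].

[23; 1, 3]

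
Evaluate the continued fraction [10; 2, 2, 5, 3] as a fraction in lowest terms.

895/86

Fold from the inside: start with 3/1.
  5 + 1/3 = 16/3
  2 + 3/16 = 35/16
  2 + 16/35 = 86/35
  10 + 35/86 = 895/86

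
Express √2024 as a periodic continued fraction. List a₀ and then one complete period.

[44; 1, 88]

a₀ = ⌊√2024⌋ = 44.
With m₀=0, d₀=1 and mₖ₊₁ = dₖaₖ − mₖ, dₖ₊₁ = (n − mₖ₊₁²)/dₖ, aₖ₊₁ = ⌊(a₀+mₖ₊₁)/dₖ₊₁⌋:
  k=1: m=44, d=88, a=1
  k=2: m=44, d=1, a=88
d=1 and a=2a₀=88 at k=2, so the next step gives (m, d) = (44, 88) again — its k=1 value — and the period has length 2.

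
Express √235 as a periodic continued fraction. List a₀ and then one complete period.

[15; 3, 30]

a₀ = ⌊√235⌋ = 15.
With m₀=0, d₀=1 and mₖ₊₁ = dₖaₖ − mₖ, dₖ₊₁ = (n − mₖ₊₁²)/dₖ, aₖ₊₁ = ⌊(a₀+mₖ₊₁)/dₖ₊₁⌋:
  k=1: m=15, d=10, a=3
  k=2: m=15, d=1, a=30
d=1 and a=2a₀=30 at k=2, so the next step gives (m, d) = (15, 10) again — its k=1 value — and the period has length 2.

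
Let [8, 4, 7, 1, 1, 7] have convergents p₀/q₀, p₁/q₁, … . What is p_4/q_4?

Using pₖ = aₖpₖ₋₁ + pₖ₋₂, qₖ = aₖqₖ₋₁ + qₖ₋₂ (with p₋₁=1, p₋₂=0, q₋₁=0, q₋₂=1):
  k=0: a=8, p=8, q=1
  k=1: a=4, p=33, q=4
  k=2: a=7, p=239, q=29
  k=3: a=1, p=272, q=33
  k=4: a=1, p=511, q=62

511/62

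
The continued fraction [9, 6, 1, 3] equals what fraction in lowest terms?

247/27

Using pₖ = aₖpₖ₋₁ + pₖ₋₂ and qₖ = aₖqₖ₋₁ + qₖ₋₂:
  k=0: a=9, p=9, q=1
  k=1: a=6, p=55, q=6
  k=2: a=1, p=64, q=7
  k=3: a=3, p=247, q=27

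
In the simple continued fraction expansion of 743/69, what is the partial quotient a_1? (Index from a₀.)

743 = 10·69 + 53   →  a_0 = 10
69 = 1·53 + 16   →  a_1 = 1

1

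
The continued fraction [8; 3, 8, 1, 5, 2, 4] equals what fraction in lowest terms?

Using pₖ = aₖpₖ₋₁ + pₖ₋₂ and qₖ = aₖqₖ₋₁ + qₖ₋₂:
  k=0: a=8, p=8, q=1
  k=1: a=3, p=25, q=3
  k=2: a=8, p=208, q=25
  k=3: a=1, p=233, q=28
  k=4: a=5, p=1373, q=165
  k=5: a=2, p=2979, q=358
  k=6: a=4, p=13289, q=1597

13289/1597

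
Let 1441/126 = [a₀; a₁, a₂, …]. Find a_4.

1441 = 11·126 + 55   →  a_0 = 11
126 = 2·55 + 16   →  a_1 = 2
55 = 3·16 + 7   →  a_2 = 3
16 = 2·7 + 2   →  a_3 = 2
7 = 3·2 + 1   →  a_4 = 3

3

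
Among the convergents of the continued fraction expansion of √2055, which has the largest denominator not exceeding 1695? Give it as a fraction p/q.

√2055 = [45; 3, 90, …] (period length 2).
Convergents:
  p_0/q_0 = 45/1
  p_1/q_1 = 136/3
  p_2/q_2 = 12285/271
  p_3/q_3 = 36991/816
  p_4/q_4 = 3341475/73711
q_3 = 816 ≤ 1695 < 73711 = q_4, so the answer is 36991/816.

36991/816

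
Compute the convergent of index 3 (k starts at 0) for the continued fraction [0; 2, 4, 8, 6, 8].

33/74

Using pₖ = aₖpₖ₋₁ + pₖ₋₂, qₖ = aₖqₖ₋₁ + qₖ₋₂ (with p₋₁=1, p₋₂=0, q₋₁=0, q₋₂=1):
  k=0: a=0, p=0, q=1
  k=1: a=2, p=1, q=2
  k=2: a=4, p=4, q=9
  k=3: a=8, p=33, q=74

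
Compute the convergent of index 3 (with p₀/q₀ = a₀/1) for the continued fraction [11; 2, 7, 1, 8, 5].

Using pₖ = aₖpₖ₋₁ + pₖ₋₂, qₖ = aₖqₖ₋₁ + qₖ₋₂ (with p₋₁=1, p₋₂=0, q₋₁=0, q₋₂=1):
  k=0: a=11, p=11, q=1
  k=1: a=2, p=23, q=2
  k=2: a=7, p=172, q=15
  k=3: a=1, p=195, q=17

195/17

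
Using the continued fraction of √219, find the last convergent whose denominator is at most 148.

2131/144

√219 = [14; 1, 3, 1, 28, …] (period length 4).
Convergents:
  p_0/q_0 = 14/1
  p_1/q_1 = 15/1
  p_2/q_2 = 59/4
  p_3/q_3 = 74/5
  p_4/q_4 = 2131/144
  p_5/q_5 = 2205/149
q_4 = 144 ≤ 148 < 149 = q_5, so the answer is 2131/144.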